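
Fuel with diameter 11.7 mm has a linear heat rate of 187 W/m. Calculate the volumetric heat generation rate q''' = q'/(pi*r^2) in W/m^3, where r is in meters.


r = D / 2 / 1000 = 11.7 / 2 / 1000 = 0.00585 m
q''' = q' / (pi * r^2)
q''' = 187 / (pi * 0.00585^2)
q''' = 1.7393e+06 W/m^3

1.7393e+06


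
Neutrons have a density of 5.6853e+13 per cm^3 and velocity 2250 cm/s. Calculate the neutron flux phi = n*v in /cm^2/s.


phi = n * v
phi = 5.6853e+13 * 2250
phi = 1.2792e+17 /cm^2/s

1.2792e+17


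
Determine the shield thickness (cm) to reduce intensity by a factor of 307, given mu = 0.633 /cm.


x = ln(factor) / mu
x = ln(307) / 0.633
x = 9.0472 cm

9.0472


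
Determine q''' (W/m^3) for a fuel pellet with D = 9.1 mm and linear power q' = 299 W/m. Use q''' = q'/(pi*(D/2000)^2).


r = D / 2 / 1000 = 9.1 / 2 / 1000 = 0.00455 m
q''' = q' / (pi * r^2)
q''' = 299 / (pi * 0.00455^2)
q''' = 4.5973e+06 W/m^3

4.5973e+06


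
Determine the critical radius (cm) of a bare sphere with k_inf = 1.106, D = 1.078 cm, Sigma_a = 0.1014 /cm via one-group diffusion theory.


L^2 = D / Sigma_a = 1.078 / 0.1014 = 10.63116 cm^2
B_m^2 = (k_inf - 1) / L^2 = (1.106 - 1) / 10.63116 = 0.009970690 /cm^2
For a bare sphere: B_g = pi/R, so R_c = pi / sqrt(B_m^2)
R_c = pi / sqrt(0.009970690) = 31.462 cm

31.462


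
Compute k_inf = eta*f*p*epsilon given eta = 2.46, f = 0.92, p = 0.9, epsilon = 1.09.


k_inf = eta * f * p * epsilon
k_inf = 2.46 * 0.92 * 0.9 * 1.09
k_inf = 2.2202

2.2202


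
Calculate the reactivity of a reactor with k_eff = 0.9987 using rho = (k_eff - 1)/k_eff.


rho = (k_eff - 1) / k_eff
rho = (0.9987 - 1) / 0.9987
rho = -0.0013017

-0.0013017


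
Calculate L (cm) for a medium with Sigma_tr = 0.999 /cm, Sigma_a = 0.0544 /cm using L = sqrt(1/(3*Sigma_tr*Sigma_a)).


D = 1 / (3 * Sigma_tr) = 1 / (3 * 0.999) = 0.3336670 cm
L = sqrt(D / Sigma_a)
L = sqrt(0.3336670 / 0.0544)
L = 2.4766 cm

2.4766


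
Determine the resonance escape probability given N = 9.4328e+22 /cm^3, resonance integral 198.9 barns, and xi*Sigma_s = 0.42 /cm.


p = exp(-N * I * 1e-24 / (xi*Sigma_s))
p = exp(-9.4328e+22 * 198.9 * 1e-24 / 0.42)
p = 3.9775e-20

3.9775e-20


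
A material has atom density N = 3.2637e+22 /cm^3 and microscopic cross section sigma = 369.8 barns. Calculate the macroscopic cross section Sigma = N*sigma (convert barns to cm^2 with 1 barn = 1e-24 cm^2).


Sigma = N * sigma_barns * 1e-24
Sigma = 3.2637e+22 * 369.8 * 1e-24
Sigma = 12.069 /cm

12.069


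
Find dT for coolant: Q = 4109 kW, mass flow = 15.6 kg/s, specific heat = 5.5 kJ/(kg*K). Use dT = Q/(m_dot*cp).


dT = Q / (m_dot * cp)
dT = 4109 / (15.6 * 5.5)
dT = 47.890 C

47.890


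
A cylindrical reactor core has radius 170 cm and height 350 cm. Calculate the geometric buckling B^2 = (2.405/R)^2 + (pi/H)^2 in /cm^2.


B^2 = (2.405/R)^2 + (pi/H)^2
B^2 = (2.405/170)^2 + (pi/350)^2
B^2 = 2.8071e-04 /cm^2

2.8071e-04


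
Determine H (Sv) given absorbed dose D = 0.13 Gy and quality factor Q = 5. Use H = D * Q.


H = D * Q
H = 0.13 * 5
H = 0.65000 Sv

0.65000


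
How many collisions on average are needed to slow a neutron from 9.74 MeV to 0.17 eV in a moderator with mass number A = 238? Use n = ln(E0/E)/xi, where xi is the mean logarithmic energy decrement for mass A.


xi = 1 + (A-1)^2/(2A)*ln((A-1)/(A+1)) = 0.008379872 (for A = 238)
n = ln(E0/E) / xi
n = ln(9.74e6 / 0.17) / 0.008379872
n = ln(5.729412e+07) / 0.008379872 = 2131.7

2131.7


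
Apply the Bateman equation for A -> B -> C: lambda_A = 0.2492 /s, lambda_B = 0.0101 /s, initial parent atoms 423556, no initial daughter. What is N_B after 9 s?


N_B(t) = lambda_A * N_A0 / (lambda_B - lambda_A) * [exp(-lambda_A*t) - exp(-lambda_B*t)]
exp(-0.2492*9) = 0.1061608; exp(-0.0101*9) = 0.9131090
N_B = 0.2492 * 423556 / (0.0101 - 0.2492) * (0.1061608 - 0.9131090)
N_B = 356225

356225


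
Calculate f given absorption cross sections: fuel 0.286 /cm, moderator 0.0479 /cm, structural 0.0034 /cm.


f = Sigma_a_fuel / (Sigma_a_fuel + Sigma_a_mod + Sigma_a_other)
f = 0.286 / (0.286 + 0.0479 + 0.0034)
f = 0.84791

0.84791


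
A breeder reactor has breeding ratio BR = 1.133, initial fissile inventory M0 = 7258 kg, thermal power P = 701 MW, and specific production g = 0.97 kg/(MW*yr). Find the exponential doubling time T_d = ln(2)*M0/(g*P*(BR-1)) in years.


Breeding gain G = BR - 1 = 1.133 - 1 = 0.133
Fissile production rate = g * P * G = 0.97 * 701 * 0.133 = 90.43601 kg/yr
T_d = ln(2) * M0 / (g * P * G)
T_d = ln(2) * 7258 / 90.43601 = 55.629 yr

55.629


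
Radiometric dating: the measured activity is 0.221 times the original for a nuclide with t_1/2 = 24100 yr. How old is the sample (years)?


lambda = ln(2) / t_half = ln(2) / 24100 = 2.876129e-05 /yr
t = -ln(A/A0) / lambda
t = -ln(0.221) / 2.876129e-05
t = 52487 yr

52487


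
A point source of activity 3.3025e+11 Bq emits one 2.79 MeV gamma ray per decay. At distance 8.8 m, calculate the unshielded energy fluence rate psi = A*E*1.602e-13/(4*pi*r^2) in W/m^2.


psi = A * E * 1.602e-13 / (4*pi*r^2)
psi = 3.3025e+11 * 2.79 * 1.602e-13 / (4*pi*8.8^2)
psi = 1.5168e-04 W/m^2

1.5168e-04


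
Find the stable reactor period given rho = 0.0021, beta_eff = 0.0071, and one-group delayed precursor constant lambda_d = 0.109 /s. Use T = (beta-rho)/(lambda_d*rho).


T = (beta - rho) / (lambda_d * rho)
T = (0.0071 - 0.0021) / (0.109 * 0.0021)
T = 21.844 s

21.844


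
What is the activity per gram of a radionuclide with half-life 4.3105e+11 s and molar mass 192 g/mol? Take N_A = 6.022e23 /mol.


lambda = ln(2) / t_half = ln(2) / 4.3105e+11 = 1.608044e-12 /s
SA = lambda * N_A / M
SA = 1.608044e-12 * 6.022e23 / 192
SA = 5.0436e+09 Bq/g

5.0436e+09


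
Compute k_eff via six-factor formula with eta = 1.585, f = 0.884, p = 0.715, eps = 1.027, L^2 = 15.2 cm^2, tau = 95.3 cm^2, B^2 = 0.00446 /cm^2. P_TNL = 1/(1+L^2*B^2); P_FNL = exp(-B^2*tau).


k_inf = eta*f*p*eps = 1.585*0.884*0.715*1.027 = 1.028864
P_TNL = 1/(1 + L^2*B^2) = 1/(1 + 15.2*0.00446) = 0.9365120
P_FNL = exp(-B^2*tau) = exp(-0.00446*95.3) = 0.6537449
k_eff = k_inf * P_TNL * P_FNL = 1.028864 * 0.9365120 * 0.6537449
k_eff = 0.62991

0.62991


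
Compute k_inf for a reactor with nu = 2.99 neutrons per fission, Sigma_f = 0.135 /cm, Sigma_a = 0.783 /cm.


k_inf = nu * Sigma_f / Sigma_a
k_inf = 2.99 * 0.135 / 0.783
k_inf = 0.51552

0.51552


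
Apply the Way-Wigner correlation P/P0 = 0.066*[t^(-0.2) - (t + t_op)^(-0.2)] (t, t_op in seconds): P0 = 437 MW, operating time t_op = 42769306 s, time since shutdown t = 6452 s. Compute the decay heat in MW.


P/P0 = 0.066 * [t^(-0.2) - (t + t_op)^(-0.2)]
P/P0 = 0.066 * [6452^(-0.2) - (6452 + 42769306)^(-0.2)]
P/P0 = 0.066 * [0.1730060 - 0.02976874] = 0.009453659
P = 437 * 0.009453659 = 4.1312 MW

4.1312


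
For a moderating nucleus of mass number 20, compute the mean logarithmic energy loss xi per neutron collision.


xi = 1 + (A-1)^2/(2A) * ln((A-1)/(A+1))
xi = 1 + (20-1)^2/(2*20) * ln((20-1)/(20 +1))
xi = 0.096747

0.096747


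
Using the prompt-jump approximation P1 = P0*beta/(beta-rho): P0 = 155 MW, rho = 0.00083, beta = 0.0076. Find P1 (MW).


P1/P0 = beta / (beta - rho)
P1/P0 = 0.0076 / (0.0076 - 0.00083) = 1.122600
P1 = 155 * 1.122600 = 174.00 MW

174.00


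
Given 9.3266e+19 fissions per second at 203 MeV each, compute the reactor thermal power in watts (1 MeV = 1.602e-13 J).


P = fission_rate * E_MeV * 1.602e-13
P = 9.3266e+19 * 203 * 1.602e-13
P = 3.0331e+09 W

3.0331e+09


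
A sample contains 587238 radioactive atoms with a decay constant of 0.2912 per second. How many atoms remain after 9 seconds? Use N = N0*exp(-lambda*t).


N = N0 * exp(-lambda * t)
N = 587238 * exp(-0.2912 * 9)
N = 42718

42718


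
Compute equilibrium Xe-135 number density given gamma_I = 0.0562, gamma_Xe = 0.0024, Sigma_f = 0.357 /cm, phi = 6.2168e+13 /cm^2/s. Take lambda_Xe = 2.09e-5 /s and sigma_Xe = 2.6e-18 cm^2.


Xe_eq = (gamma_I + gamma_Xe) * Sigma_f * phi / (lambda_Xe + sigma_Xe * phi)
Numerator = (0.0562 + 0.0024) * 0.357 * 6.2168e+13 = 1.300567e+12
Denominator = 2.09e-5 + 2.6e-18 * 6.2168e+13 = 1.825368e-04
Xe_eq = 1.300567e+12 / 1.825368e-04 = 7.1250e+15 /cm^3

7.1250e+15


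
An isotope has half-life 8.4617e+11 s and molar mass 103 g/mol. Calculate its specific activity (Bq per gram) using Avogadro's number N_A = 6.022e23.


lambda = ln(2) / t_half = ln(2) / 8.4617e+11 = 8.191583e-13 /s
SA = lambda * N_A / M
SA = 8.191583e-13 * 6.022e23 / 103
SA = 4.7893e+09 Bq/g

4.7893e+09


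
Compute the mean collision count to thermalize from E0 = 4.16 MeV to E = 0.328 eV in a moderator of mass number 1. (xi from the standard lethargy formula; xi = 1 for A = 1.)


xi = 1 + (A-1)^2/(2A)*ln((A-1)/(A+1)) = 1 (for A = 1)
n = ln(E0/E) / xi
n = ln(4.16e6 / 0.328) / 1
n = ln(1.268293e+07) / 1 = 16.356

16.356


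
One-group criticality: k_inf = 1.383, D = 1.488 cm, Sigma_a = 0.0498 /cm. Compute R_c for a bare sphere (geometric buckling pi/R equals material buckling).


L^2 = D / Sigma_a = 1.488 / 0.0498 = 29.87952 cm^2
B_m^2 = (k_inf - 1) / L^2 = (1.383 - 1) / 29.87952 = 0.01281814 /cm^2
For a bare sphere: B_g = pi/R, so R_c = pi / sqrt(B_m^2)
R_c = pi / sqrt(0.01281814) = 27.748 cm

27.748


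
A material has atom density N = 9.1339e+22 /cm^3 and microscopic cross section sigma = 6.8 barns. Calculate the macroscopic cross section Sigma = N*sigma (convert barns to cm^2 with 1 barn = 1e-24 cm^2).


Sigma = N * sigma_barns * 1e-24
Sigma = 9.1339e+22 * 6.8 * 1e-24
Sigma = 0.62111 /cm

0.62111


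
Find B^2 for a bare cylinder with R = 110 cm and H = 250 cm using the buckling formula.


B^2 = (2.405/R)^2 + (pi/H)^2
B^2 = (2.405/110)^2 + (pi/250)^2
B^2 = 6.3593e-04 /cm^2

6.3593e-04


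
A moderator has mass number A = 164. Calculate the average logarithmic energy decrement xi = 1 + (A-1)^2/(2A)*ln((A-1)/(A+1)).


xi = 1 + (A-1)^2/(2A) * ln((A-1)/(A+1))
xi = 1 + (164-1)^2/(2*164) * ln((164-1)/(164 +1))
xi = 0.012146

0.012146


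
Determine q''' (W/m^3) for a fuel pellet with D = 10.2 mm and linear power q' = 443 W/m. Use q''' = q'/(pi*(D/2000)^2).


r = D / 2 / 1000 = 10.2 / 2 / 1000 = 0.0051 m
q''' = q' / (pi * r^2)
q''' = 443 / (pi * 0.0051^2)
q''' = 5.4214e+06 W/m^3

5.4214e+06


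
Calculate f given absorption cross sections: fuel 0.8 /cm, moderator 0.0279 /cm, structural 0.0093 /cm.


f = Sigma_a_fuel / (Sigma_a_fuel + Sigma_a_mod + Sigma_a_other)
f = 0.8 / (0.8 + 0.0279 + 0.0093)
f = 0.95557

0.95557


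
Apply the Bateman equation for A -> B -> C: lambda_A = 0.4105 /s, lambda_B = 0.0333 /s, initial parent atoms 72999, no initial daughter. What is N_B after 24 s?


N_B(t) = lambda_A * N_A0 / (lambda_B - lambda_A) * [exp(-lambda_A*t) - exp(-lambda_B*t)]
exp(-0.4105*24) = 5.264180e-05; exp(-0.0333*24) = 0.4496886
N_B = 0.4105 * 72999 / (0.0333 - 0.4105) * (5.264180e-05 - 0.4496886)
N_B = 35721

35721


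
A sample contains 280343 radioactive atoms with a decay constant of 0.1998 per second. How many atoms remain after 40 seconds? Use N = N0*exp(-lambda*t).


N = N0 * exp(-lambda * t)
N = 280343 * exp(-0.1998 * 40)
N = 94.800

94.800


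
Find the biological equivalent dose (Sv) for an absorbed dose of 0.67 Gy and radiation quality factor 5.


H = D * Q
H = 0.67 * 5
H = 3.3500 Sv

3.3500


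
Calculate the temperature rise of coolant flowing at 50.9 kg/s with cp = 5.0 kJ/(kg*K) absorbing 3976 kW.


dT = Q / (m_dot * cp)
dT = 3976 / (50.9 * 5.0)
dT = 15.623 C

15.623


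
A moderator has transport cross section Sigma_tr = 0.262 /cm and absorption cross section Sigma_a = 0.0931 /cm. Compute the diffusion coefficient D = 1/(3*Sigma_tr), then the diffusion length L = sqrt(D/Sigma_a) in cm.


D = 1 / (3 * Sigma_tr) = 1 / (3 * 0.262) = 1.272265 cm
L = sqrt(D / Sigma_a)
L = sqrt(1.272265 / 0.0931)
L = 3.6967 cm

3.6967


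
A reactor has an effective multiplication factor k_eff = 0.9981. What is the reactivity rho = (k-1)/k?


rho = (k_eff - 1) / k_eff
rho = (0.9981 - 1) / 0.9981
rho = -0.0019036

-0.0019036


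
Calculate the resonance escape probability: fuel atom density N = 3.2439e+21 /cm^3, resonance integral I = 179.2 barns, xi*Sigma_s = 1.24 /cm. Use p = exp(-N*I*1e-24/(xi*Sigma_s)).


p = exp(-N * I * 1e-24 / (xi*Sigma_s))
p = exp(-3.2439e+21 * 179.2 * 1e-24 / 1.24)
p = 0.62576

0.62576


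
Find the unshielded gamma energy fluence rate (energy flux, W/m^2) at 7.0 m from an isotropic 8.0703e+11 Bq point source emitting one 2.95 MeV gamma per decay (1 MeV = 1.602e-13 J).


psi = A * E * 1.602e-13 / (4*pi*r^2)
psi = 8.0703e+11 * 2.95 * 1.602e-13 / (4*pi*7.0^2)
psi = 6.1940e-04 W/m^2

6.1940e-04


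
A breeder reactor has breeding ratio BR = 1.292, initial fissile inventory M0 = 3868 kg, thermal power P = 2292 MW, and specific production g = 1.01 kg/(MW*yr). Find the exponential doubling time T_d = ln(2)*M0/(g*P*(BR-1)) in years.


Breeding gain G = BR - 1 = 1.292 - 1 = 0.292
Fissile production rate = g * P * G = 1.01 * 2292 * 0.292 = 675.95664 kg/yr
T_d = ln(2) * M0 / (g * P * G)
T_d = ln(2) * 3868 / 675.95664 = 3.9664 yr

3.9664


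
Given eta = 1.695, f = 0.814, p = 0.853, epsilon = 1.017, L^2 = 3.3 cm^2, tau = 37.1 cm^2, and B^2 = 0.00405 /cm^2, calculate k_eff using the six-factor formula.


k_inf = eta*f*p*eps = 1.695*0.814*0.853*1.017 = 1.196917
P_TNL = 1/(1 + L^2*B^2) = 1/(1 + 3.3*0.00405) = 0.9868113
P_FNL = exp(-B^2*tau) = exp(-0.00405*37.1) = 0.8604885
k_eff = k_inf * P_TNL * P_FNL = 1.196917 * 0.9868113 * 0.8604885
k_eff = 1.0163

1.0163


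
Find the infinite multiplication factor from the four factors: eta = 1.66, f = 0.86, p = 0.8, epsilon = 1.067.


k_inf = eta * f * p * epsilon
k_inf = 1.66 * 0.86 * 0.8 * 1.067
k_inf = 1.2186

1.2186


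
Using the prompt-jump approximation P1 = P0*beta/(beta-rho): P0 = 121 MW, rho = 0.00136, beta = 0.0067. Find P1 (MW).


P1/P0 = beta / (beta - rho)
P1/P0 = 0.0067 / (0.0067 - 0.00136) = 1.254682
P1 = 121 * 1.254682 = 151.82 MW

151.82


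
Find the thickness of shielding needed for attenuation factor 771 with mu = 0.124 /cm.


x = ln(factor) / mu
x = ln(771) / 0.124
x = 53.610 cm

53.610


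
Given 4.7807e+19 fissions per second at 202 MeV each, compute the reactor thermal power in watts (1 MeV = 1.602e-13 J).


P = fission_rate * E_MeV * 1.602e-13
P = 4.7807e+19 * 202 * 1.602e-13
P = 1.5471e+09 W

1.5471e+09


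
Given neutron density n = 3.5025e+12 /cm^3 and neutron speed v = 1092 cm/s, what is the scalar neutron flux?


phi = n * v
phi = 3.5025e+12 * 1092
phi = 3.8247e+15 /cm^2/s

3.8247e+15


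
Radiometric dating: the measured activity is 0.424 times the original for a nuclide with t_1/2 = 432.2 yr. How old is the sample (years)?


lambda = ln(2) / t_half = ln(2) / 432.2 = 0.001603765 /yr
t = -ln(A/A0) / lambda
t = -ln(0.424) / 0.001603765
t = 535.00 yr

535.00


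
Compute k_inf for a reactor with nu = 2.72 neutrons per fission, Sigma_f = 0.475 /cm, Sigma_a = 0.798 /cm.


k_inf = nu * Sigma_f / Sigma_a
k_inf = 2.72 * 0.475 / 0.798
k_inf = 1.6190

1.6190


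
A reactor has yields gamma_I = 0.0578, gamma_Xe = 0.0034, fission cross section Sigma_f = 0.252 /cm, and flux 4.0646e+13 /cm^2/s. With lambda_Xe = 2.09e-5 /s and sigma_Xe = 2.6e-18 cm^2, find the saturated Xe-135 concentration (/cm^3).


Xe_eq = (gamma_I + gamma_Xe) * Sigma_f * phi / (lambda_Xe + sigma_Xe * phi)
Numerator = (0.0578 + 0.0034) * 0.252 * 4.0646e+13 = 6.268589e+11
Denominator = 2.09e-5 + 2.6e-18 * 4.0646e+13 = 1.265796e-04
Xe_eq = 6.268589e+11 / 1.265796e-04 = 4.9523e+15 /cm^3

4.9523e+15


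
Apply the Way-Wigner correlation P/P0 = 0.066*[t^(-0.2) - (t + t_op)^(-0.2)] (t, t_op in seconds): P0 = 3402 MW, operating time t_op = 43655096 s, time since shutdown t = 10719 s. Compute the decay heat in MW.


P/P0 = 0.066 * [t^(-0.2) - (t + t_op)^(-0.2)]
P/P0 = 0.066 * [10719^(-0.2) - (10719 + 43655096)^(-0.2)]
P/P0 = 0.066 * [0.1563037 - 0.02964638] = 0.008359383
P = 3402 * 0.008359383 = 28.439 MW

28.439


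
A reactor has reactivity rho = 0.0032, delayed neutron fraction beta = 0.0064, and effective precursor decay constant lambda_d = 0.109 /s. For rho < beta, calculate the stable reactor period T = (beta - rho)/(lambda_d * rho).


T = (beta - rho) / (lambda_d * rho)
T = (0.0064 - 0.0032) / (0.109 * 0.0032)
T = 9.1743 s

9.1743


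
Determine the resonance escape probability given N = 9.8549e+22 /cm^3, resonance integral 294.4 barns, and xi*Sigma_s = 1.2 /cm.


p = exp(-N * I * 1e-24 / (xi*Sigma_s))
p = exp(-9.8549e+22 * 294.4 * 1e-24 / 1.2)
p = 3.1616e-11

3.1616e-11


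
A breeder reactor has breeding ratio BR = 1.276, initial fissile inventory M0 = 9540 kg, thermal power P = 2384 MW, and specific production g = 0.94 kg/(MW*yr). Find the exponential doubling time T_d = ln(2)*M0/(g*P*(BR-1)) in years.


Breeding gain G = BR - 1 = 1.276 - 1 = 0.276
Fissile production rate = g * P * G = 0.94 * 2384 * 0.276 = 618.50496 kg/yr
T_d = ln(2) * M0 / (g * P * G)
T_d = ln(2) * 9540 / 618.50496 = 10.691 yr

10.691


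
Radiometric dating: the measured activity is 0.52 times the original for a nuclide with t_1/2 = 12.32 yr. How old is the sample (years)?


lambda = ln(2) / t_half = ln(2) / 12.32 = 0.05626195 /yr
t = -ln(A/A0) / lambda
t = -ln(0.52) / 0.05626195
t = 11.623 yr

11.623


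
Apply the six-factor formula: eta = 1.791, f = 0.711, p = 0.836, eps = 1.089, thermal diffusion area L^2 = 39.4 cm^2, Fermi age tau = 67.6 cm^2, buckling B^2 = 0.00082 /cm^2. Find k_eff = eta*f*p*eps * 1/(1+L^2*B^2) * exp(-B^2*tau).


k_inf = eta*f*p*eps = 1.791*0.711*0.836*1.089 = 1.159309
P_TNL = 1/(1 + L^2*B^2) = 1/(1 + 39.4*0.00082) = 0.9687031
P_FNL = exp(-B^2*tau) = exp(-0.00082*67.6) = 0.9460764
k_eff = k_inf * P_TNL * P_FNL = 1.159309 * 0.9687031 * 0.9460764
k_eff = 1.0625

1.0625


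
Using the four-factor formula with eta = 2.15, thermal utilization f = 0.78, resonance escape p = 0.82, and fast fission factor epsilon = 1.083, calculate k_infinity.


k_inf = eta * f * p * epsilon
k_inf = 2.15 * 0.78 * 0.82 * 1.083
k_inf = 1.4893

1.4893


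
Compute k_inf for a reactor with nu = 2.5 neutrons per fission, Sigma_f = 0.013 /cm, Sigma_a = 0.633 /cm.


k_inf = nu * Sigma_f / Sigma_a
k_inf = 2.5 * 0.013 / 0.633
k_inf = 0.051343

0.051343


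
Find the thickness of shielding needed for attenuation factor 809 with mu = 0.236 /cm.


x = ln(factor) / mu
x = ln(809) / 0.236
x = 28.372 cm

28.372


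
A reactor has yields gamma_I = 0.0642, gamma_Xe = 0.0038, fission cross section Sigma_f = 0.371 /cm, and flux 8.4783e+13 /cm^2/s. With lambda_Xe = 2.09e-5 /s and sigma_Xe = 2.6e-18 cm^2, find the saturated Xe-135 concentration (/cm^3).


Xe_eq = (gamma_I + gamma_Xe) * Sigma_f * phi / (lambda_Xe + sigma_Xe * phi)
Numerator = (0.0642 + 0.0038) * 0.371 * 8.4783e+13 = 2.138906e+12
Denominator = 2.09e-5 + 2.6e-18 * 8.4783e+13 = 2.413358e-04
Xe_eq = 2.138906e+12 / 2.413358e-04 = 8.8628e+15 /cm^3

8.8628e+15


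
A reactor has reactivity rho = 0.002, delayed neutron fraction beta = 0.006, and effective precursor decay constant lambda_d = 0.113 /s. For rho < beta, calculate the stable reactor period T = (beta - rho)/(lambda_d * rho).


T = (beta - rho) / (lambda_d * rho)
T = (0.006 - 0.002) / (0.113 * 0.002)
T = 17.699 s

17.699


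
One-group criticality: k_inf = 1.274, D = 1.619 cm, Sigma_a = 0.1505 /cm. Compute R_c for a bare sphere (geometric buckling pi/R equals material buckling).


L^2 = D / Sigma_a = 1.619 / 0.1505 = 10.75748 cm^2
B_m^2 = (k_inf - 1) / L^2 = (1.274 - 1) / 10.75748 = 0.02547065 /cm^2
For a bare sphere: B_g = pi/R, so R_c = pi / sqrt(B_m^2)
R_c = pi / sqrt(0.02547065) = 19.685 cm

19.685


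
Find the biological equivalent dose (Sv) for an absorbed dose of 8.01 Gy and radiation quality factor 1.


H = D * Q
H = 8.01 * 1
H = 8.0100 Sv

8.0100


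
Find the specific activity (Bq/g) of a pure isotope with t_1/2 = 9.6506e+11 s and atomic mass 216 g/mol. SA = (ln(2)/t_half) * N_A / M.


lambda = ln(2) / t_half = ln(2) / 9.6506e+11 = 7.182426e-13 /s
SA = lambda * N_A / M
SA = 7.182426e-13 * 6.022e23 / 216
SA = 2.0024e+09 Bq/g

2.0024e+09


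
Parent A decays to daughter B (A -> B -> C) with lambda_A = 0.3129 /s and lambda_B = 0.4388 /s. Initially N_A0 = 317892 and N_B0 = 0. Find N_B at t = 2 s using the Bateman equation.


N_B(t) = lambda_A * N_A0 / (lambda_B - lambda_A) * [exp(-lambda_A*t) - exp(-lambda_B*t)]
exp(-0.3129*2) = 0.5348334; exp(-0.4388*2) = 0.4157796
N_B = 0.3129 * 317892 / (0.4388 - 0.3129) * (0.5348334 - 0.4157796)
N_B = 94060

94060


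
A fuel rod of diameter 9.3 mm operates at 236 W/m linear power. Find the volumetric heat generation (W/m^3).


r = D / 2 / 1000 = 9.3 / 2 / 1000 = 0.00465 m
q''' = q' / (pi * r^2)
q''' = 236 / (pi * 0.00465^2)
q''' = 3.4742e+06 W/m^3

3.4742e+06


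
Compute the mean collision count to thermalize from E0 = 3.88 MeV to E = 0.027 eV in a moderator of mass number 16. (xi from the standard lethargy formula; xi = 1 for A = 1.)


xi = 1 + (A-1)^2/(2A)*ln((A-1)/(A+1)) = 0.1199467 (for A = 16)
n = ln(E0/E) / xi
n = ln(3.88e6 / 0.027) / 0.1199467
n = ln(1.437037e+08) / 0.1199467 = 156.60

156.60


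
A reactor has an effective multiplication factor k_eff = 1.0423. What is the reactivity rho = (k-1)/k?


rho = (k_eff - 1) / k_eff
rho = (1.0423 - 1) / 1.0423
rho = 0.040583

0.040583


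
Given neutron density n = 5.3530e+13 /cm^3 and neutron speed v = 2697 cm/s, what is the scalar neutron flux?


phi = n * v
phi = 5.3530e+13 * 2697
phi = 1.4437e+17 /cm^2/s

1.4437e+17


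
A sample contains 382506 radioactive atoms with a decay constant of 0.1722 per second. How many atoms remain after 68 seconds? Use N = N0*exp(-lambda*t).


N = N0 * exp(-lambda * t)
N = 382506 * exp(-0.1722 * 68)
N = 3.1421

3.1421


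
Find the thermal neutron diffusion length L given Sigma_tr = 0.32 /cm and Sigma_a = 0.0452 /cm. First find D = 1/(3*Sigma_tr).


D = 1 / (3 * Sigma_tr) = 1 / (3 * 0.32) = 1.041667 cm
L = sqrt(D / Sigma_a)
L = sqrt(1.041667 / 0.0452)
L = 4.8006 cm

4.8006


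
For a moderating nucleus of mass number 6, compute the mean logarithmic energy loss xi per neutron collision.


xi = 1 + (A-1)^2/(2A) * ln((A-1)/(A+1))
xi = 1 + (6-1)^2/(2*6) * ln((6-1)/(6 +1))
xi = 0.29902

0.29902


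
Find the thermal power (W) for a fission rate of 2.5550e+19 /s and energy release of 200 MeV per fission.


P = fission_rate * E_MeV * 1.602e-13
P = 2.5550e+19 * 200 * 1.602e-13
P = 8.1862e+08 W

8.1862e+08


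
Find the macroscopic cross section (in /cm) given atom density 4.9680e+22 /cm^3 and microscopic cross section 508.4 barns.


Sigma = N * sigma_barns * 1e-24
Sigma = 4.9680e+22 * 508.4 * 1e-24
Sigma = 25.257 /cm

25.257


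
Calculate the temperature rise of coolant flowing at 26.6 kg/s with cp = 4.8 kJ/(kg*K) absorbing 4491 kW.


dT = Q / (m_dot * cp)
dT = 4491 / (26.6 * 4.8)
dT = 35.174 C

35.174


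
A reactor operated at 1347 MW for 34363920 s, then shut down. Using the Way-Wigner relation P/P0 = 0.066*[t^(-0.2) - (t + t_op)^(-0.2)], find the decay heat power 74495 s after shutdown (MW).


P/P0 = 0.066 * [t^(-0.2) - (t + t_op)^(-0.2)]
P/P0 = 0.066 * [74495^(-0.2) - (74495 + 34363920)^(-0.2)]
P/P0 = 0.066 * [0.1060656 - 0.03108790] = 0.004948528
P = 1347 * 0.004948528 = 6.6657 MW

6.6657


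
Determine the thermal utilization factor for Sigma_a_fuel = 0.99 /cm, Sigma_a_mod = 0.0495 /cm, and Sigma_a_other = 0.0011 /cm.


f = Sigma_a_fuel / (Sigma_a_fuel + Sigma_a_mod + Sigma_a_other)
f = 0.99 / (0.99 + 0.0495 + 0.0011)
f = 0.95137

0.95137


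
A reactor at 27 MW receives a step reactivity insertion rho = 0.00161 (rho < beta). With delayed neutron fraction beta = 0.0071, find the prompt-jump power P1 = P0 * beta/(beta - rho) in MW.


P1/P0 = beta / (beta - rho)
P1/P0 = 0.0071 / (0.0071 - 0.00161) = 1.293260
P1 = 27 * 1.293260 = 34.918 MW

34.918


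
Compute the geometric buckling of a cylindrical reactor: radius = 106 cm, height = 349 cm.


B^2 = (2.405/R)^2 + (pi/H)^2
B^2 = (2.405/106)^2 + (pi/349)^2
B^2 = 5.9581e-04 /cm^2

5.9581e-04


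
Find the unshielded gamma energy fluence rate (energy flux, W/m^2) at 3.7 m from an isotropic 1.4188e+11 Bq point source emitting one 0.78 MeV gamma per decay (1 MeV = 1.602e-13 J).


psi = A * E * 1.602e-13 / (4*pi*r^2)
psi = 1.4188e+11 * 0.78 * 1.602e-13 / (4*pi*3.7^2)
psi = 1.0305e-04 W/m^2

1.0305e-04


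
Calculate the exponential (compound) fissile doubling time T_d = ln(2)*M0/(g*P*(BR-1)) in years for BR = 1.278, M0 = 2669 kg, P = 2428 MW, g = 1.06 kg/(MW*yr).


Breeding gain G = BR - 1 = 1.278 - 1 = 0.278
Fissile production rate = g * P * G = 1.06 * 2428 * 0.278 = 715.48304 kg/yr
T_d = ln(2) * M0 / (g * P * G)
T_d = ln(2) * 2669 / 715.48304 = 2.5857 yr

2.5857


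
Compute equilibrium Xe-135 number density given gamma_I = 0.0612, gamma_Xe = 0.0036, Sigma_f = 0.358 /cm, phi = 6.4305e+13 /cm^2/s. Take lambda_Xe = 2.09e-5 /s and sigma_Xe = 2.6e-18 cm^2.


Xe_eq = (gamma_I + gamma_Xe) * Sigma_f * phi / (lambda_Xe + sigma_Xe * phi)
Numerator = (0.0612 + 0.0036) * 0.358 * 6.4305e+13 = 1.491773e+12
Denominator = 2.09e-5 + 2.6e-18 * 6.4305e+13 = 1.880930e-04
Xe_eq = 1.491773e+12 / 1.880930e-04 = 7.9310e+15 /cm^3

7.9310e+15


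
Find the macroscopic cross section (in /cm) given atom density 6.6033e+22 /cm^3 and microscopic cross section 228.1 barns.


Sigma = N * sigma_barns * 1e-24
Sigma = 6.6033e+22 * 228.1 * 1e-24
Sigma = 15.062 /cm

15.062


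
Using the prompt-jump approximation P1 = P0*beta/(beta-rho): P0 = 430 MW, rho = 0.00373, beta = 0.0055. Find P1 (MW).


P1/P0 = beta / (beta - rho)
P1/P0 = 0.0055 / (0.0055 - 0.00373) = 3.107345
P1 = 430 * 3.107345 = 1336.2 MW

1336.2


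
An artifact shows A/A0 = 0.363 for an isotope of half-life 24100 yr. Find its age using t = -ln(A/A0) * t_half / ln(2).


lambda = ln(2) / t_half = ln(2) / 24100 = 2.876129e-05 /yr
t = -ln(A/A0) / lambda
t = -ln(0.363) / 2.876129e-05
t = 35233 yr

35233


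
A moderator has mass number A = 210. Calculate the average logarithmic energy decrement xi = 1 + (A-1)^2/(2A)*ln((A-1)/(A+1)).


xi = 1 + (A-1)^2/(2A) * ln((A-1)/(A+1))
xi = 1 + (210-1)^2/(2*210) * ln((210-1)/(210 +1))
xi = 0.0094936

0.0094936


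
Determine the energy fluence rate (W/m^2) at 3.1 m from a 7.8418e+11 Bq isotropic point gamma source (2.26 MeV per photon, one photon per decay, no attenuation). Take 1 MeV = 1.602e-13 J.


psi = A * E * 1.602e-13 / (4*pi*r^2)
psi = 7.8418e+11 * 2.26 * 1.602e-13 / (4*pi*3.1^2)
psi = 0.0023510 W/m^2

0.0023510


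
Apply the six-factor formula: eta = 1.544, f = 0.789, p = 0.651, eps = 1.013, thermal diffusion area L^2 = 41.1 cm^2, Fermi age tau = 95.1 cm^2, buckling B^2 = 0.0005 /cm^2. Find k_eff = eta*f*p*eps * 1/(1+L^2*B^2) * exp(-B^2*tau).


k_inf = eta*f*p*eps = 1.544*0.789*0.651*1.013 = 0.8033684
P_TNL = 1/(1 + L^2*B^2) = 1/(1 + 41.1*0.0005) = 0.9798638
P_FNL = exp(-B^2*tau) = exp(-0.0005*95.1) = 0.9535628
k_eff = k_inf * P_TNL * P_FNL = 0.8033684 * 0.9798638 * 0.9535628
k_eff = 0.75064

0.75064


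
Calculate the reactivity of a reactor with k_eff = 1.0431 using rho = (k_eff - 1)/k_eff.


rho = (k_eff - 1) / k_eff
rho = (1.0431 - 1) / 1.0431
rho = 0.041319

0.041319


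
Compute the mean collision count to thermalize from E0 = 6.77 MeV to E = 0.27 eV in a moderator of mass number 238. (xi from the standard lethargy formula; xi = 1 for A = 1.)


xi = 1 + (A-1)^2/(2A)*ln((A-1)/(A+1)) = 0.008379872 (for A = 238)
n = ln(E0/E) / xi
n = ln(6.77e6 / 0.27) / 0.008379872
n = ln(2.507407e+07) / 0.008379872 = 2033.1

2033.1


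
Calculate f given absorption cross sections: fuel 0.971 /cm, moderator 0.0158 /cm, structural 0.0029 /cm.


f = Sigma_a_fuel / (Sigma_a_fuel + Sigma_a_mod + Sigma_a_other)
f = 0.971 / (0.971 + 0.0158 + 0.0029)
f = 0.98111

0.98111


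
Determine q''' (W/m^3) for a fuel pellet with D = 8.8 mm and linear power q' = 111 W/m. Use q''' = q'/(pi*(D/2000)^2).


r = D / 2 / 1000 = 8.8 / 2 / 1000 = 0.0044 m
q''' = q' / (pi * r^2)
q''' = 111 / (pi * 0.0044^2)
q''' = 1.8250e+06 W/m^3

1.8250e+06


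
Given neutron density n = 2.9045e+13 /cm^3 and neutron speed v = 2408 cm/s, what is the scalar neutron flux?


phi = n * v
phi = 2.9045e+13 * 2408
phi = 6.9940e+16 /cm^2/s

6.9940e+16


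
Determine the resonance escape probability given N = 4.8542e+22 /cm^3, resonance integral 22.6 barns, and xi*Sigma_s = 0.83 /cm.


p = exp(-N * I * 1e-24 / (xi*Sigma_s))
p = exp(-4.8542e+22 * 22.6 * 1e-24 / 0.83)
p = 0.26667

0.26667


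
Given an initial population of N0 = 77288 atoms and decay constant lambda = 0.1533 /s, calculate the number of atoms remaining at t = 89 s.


N = N0 * exp(-lambda * t)
N = 77288 * exp(-0.1533 * 89)
N = 0.091776

0.091776


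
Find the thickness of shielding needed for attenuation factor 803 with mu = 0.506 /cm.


x = ln(factor) / mu
x = ln(803) / 0.506
x = 13.218 cm

13.218


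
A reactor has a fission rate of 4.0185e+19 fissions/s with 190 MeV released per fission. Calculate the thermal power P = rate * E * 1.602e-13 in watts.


P = fission_rate * E_MeV * 1.602e-13
P = 4.0185e+19 * 190 * 1.602e-13
P = 1.2232e+09 W

1.2232e+09


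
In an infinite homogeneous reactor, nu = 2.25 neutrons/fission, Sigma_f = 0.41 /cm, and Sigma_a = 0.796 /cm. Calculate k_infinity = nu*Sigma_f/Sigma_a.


k_inf = nu * Sigma_f / Sigma_a
k_inf = 2.25 * 0.41 / 0.796
k_inf = 1.1589

1.1589


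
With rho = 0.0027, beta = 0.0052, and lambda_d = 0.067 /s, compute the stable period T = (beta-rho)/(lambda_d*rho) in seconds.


T = (beta - rho) / (lambda_d * rho)
T = (0.0052 - 0.0027) / (0.067 * 0.0027)
T = 13.820 s

13.820


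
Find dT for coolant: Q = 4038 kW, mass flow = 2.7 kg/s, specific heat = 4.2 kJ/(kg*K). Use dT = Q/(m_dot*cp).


dT = Q / (m_dot * cp)
dT = 4038 / (2.7 * 4.2)
dT = 356.08 C

356.08


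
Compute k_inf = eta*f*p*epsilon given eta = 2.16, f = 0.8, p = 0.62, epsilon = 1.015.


k_inf = eta * f * p * epsilon
k_inf = 2.16 * 0.8 * 0.62 * 1.015
k_inf = 1.0874

1.0874


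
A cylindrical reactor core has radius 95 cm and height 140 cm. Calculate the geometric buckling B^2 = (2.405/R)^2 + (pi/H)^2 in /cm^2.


B^2 = (2.405/R)^2 + (pi/H)^2
B^2 = (2.405/95)^2 + (pi/140)^2
B^2 = 0.0011444 /cm^2

0.0011444


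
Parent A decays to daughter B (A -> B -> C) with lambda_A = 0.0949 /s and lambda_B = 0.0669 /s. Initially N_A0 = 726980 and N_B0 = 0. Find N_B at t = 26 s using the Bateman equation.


N_B(t) = lambda_A * N_A0 / (lambda_B - lambda_A) * [exp(-lambda_A*t) - exp(-lambda_B*t)]
exp(-0.0949*26) = 0.08480507; exp(-0.0669*26) = 0.1756257
N_B = 0.0949 * 726980 / (0.0669 - 0.0949) * (0.08480507 - 0.1756257)
N_B = 223777

223777


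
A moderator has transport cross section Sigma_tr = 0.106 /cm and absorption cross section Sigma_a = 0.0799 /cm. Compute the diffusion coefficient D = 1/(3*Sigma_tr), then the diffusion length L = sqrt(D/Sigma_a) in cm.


D = 1 / (3 * Sigma_tr) = 1 / (3 * 0.106) = 3.144654 cm
L = sqrt(D / Sigma_a)
L = sqrt(3.144654 / 0.0799)
L = 6.2735 cm

6.2735


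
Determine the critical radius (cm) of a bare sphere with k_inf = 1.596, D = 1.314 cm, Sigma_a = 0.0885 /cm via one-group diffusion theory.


L^2 = D / Sigma_a = 1.314 / 0.0885 = 14.84746 cm^2
B_m^2 = (k_inf - 1) / L^2 = (1.596 - 1) / 14.84746 = 0.04014155 /cm^2
For a bare sphere: B_g = pi/R, so R_c = pi / sqrt(B_m^2)
R_c = pi / sqrt(0.04014155) = 15.680 cm

15.680


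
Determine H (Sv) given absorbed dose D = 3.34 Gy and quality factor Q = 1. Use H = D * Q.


H = D * Q
H = 3.34 * 1
H = 3.3400 Sv

3.3400


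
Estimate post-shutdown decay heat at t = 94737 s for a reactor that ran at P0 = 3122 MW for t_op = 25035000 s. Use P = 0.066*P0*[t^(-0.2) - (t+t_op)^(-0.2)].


P/P0 = 0.066 * [t^(-0.2) - (t + t_op)^(-0.2)]
P/P0 = 0.066 * [94737^(-0.2) - (94737 + 25035000)^(-0.2)]
P/P0 = 0.066 * [0.1010872 - 0.03311025] = 0.004486479
P = 3122 * 0.004486479 = 14.007 MW

14.007


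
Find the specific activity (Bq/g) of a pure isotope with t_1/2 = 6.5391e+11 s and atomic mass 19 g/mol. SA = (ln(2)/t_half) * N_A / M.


lambda = ln(2) / t_half = ln(2) / 6.5391e+11 = 1.060004e-12 /s
SA = lambda * N_A / M
SA = 1.060004e-12 * 6.022e23 / 19
SA = 3.3597e+10 Bq/g

3.3597e+10


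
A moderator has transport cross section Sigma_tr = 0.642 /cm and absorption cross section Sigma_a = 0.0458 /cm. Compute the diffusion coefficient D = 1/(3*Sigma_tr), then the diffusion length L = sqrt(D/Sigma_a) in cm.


D = 1 / (3 * Sigma_tr) = 1 / (3 * 0.642) = 0.5192108 cm
L = sqrt(D / Sigma_a)
L = sqrt(0.5192108 / 0.0458)
L = 3.3670 cm

3.3670


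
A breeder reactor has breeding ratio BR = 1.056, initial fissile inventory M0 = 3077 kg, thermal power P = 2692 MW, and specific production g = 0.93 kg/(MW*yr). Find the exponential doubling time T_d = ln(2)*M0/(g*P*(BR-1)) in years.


Breeding gain G = BR - 1 = 1.056 - 1 = 0.056
Fissile production rate = g * P * G = 0.93 * 2692 * 0.056 = 140.19936 kg/yr
T_d = ln(2) * M0 / (g * P * G)
T_d = ln(2) * 3077 / 140.19936 = 15.213 yr

15.213


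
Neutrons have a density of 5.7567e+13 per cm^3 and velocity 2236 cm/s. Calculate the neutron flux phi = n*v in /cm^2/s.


phi = n * v
phi = 5.7567e+13 * 2236
phi = 1.2872e+17 /cm^2/s

1.2872e+17


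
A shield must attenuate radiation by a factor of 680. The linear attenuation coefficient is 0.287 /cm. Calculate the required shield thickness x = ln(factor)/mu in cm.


x = ln(factor) / mu
x = ln(680) / 0.287
x = 22.725 cm

22.725


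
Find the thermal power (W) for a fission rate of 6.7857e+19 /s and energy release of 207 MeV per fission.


P = fission_rate * E_MeV * 1.602e-13
P = 6.7857e+19 * 207 * 1.602e-13
P = 2.2502e+09 W

2.2502e+09


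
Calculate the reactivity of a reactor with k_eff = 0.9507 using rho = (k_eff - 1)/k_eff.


rho = (k_eff - 1) / k_eff
rho = (0.9507 - 1) / 0.9507
rho = -0.051857

-0.051857


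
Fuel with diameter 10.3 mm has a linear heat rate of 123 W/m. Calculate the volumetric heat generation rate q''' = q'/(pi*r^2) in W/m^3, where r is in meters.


r = D / 2 / 1000 = 10.3 / 2 / 1000 = 0.00515 m
q''' = q' / (pi * r^2)
q''' = 123 / (pi * 0.00515^2)
q''' = 1.4762e+06 W/m^3

1.4762e+06


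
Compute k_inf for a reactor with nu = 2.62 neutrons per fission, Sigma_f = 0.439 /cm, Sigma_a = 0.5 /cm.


k_inf = nu * Sigma_f / Sigma_a
k_inf = 2.62 * 0.439 / 0.5
k_inf = 2.3004

2.3004


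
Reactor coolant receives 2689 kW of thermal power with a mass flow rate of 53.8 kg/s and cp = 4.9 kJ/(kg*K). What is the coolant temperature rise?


dT = Q / (m_dot * cp)
dT = 2689 / (53.8 * 4.9)
dT = 10.200 C

10.200


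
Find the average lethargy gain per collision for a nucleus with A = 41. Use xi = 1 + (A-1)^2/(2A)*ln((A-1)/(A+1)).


xi = 1 + (A-1)^2/(2A) * ln((A-1)/(A+1))
xi = 1 + (41-1)^2/(2*41) * ln((41-1)/(41 +1))
xi = 0.047997

0.047997


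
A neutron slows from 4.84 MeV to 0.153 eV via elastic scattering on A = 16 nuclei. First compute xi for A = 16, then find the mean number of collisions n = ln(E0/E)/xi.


xi = 1 + (A-1)^2/(2A)*ln((A-1)/(A+1)) = 0.1199467 (for A = 16)
n = ln(E0/E) / xi
n = ln(4.84e6 / 0.153) / 0.1199467
n = ln(3.163399e+07) / 0.1199467 = 143.98

143.98


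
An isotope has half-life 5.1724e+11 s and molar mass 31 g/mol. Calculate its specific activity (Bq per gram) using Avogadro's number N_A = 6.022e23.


lambda = ln(2) / t_half = ln(2) / 5.1724e+11 = 1.340088e-12 /s
SA = lambda * N_A / M
SA = 1.340088e-12 * 6.022e23 / 31
SA = 2.6032e+10 Bq/g

2.6032e+10


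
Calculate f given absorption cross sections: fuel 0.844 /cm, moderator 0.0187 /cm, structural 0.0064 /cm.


f = Sigma_a_fuel / (Sigma_a_fuel + Sigma_a_mod + Sigma_a_other)
f = 0.844 / (0.844 + 0.0187 + 0.0064)
f = 0.97112

0.97112


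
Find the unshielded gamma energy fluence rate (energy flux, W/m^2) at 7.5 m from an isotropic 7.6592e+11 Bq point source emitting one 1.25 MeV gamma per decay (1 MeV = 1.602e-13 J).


psi = A * E * 1.602e-13 / (4*pi*r^2)
psi = 7.6592e+11 * 1.25 * 1.602e-13 / (4*pi*7.5^2)
psi = 2.1698e-04 W/m^2

2.1698e-04


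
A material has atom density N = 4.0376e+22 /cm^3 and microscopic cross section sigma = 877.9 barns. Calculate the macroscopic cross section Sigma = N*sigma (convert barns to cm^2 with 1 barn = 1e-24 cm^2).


Sigma = N * sigma_barns * 1e-24
Sigma = 4.0376e+22 * 877.9 * 1e-24
Sigma = 35.446 /cm

35.446


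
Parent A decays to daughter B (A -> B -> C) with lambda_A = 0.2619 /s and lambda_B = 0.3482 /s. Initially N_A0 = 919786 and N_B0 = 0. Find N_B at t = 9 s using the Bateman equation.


N_B(t) = lambda_A * N_A0 / (lambda_B - lambda_A) * [exp(-lambda_A*t) - exp(-lambda_B*t)]
exp(-0.2619*9) = 0.09469444; exp(-0.3482*9) = 0.04355198
N_B = 0.2619 * 919786 / (0.3482 - 0.2619) * (0.09469444 - 0.04355198)
N_B = 142756

142756


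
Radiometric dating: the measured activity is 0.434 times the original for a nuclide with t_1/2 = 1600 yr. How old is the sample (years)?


lambda = ln(2) / t_half = ln(2) / 1600 = 4.332170e-04 /yr
t = -ln(A/A0) / lambda
t = -ln(0.434) / 4.332170e-04
t = 1926.8 yr

1926.8


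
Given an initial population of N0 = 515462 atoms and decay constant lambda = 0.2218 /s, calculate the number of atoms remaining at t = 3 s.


N = N0 * exp(-lambda * t)
N = 515462 * exp(-0.2218 * 3)
N = 264982

264982


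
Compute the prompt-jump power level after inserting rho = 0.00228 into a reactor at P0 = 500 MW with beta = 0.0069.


P1/P0 = beta / (beta - rho)
P1/P0 = 0.0069 / (0.0069 - 0.00228) = 1.493506
P1 = 500 * 1.493506 = 746.75 MW

746.75


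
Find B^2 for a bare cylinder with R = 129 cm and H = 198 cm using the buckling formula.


B^2 = (2.405/R)^2 + (pi/H)^2
B^2 = (2.405/129)^2 + (pi/198)^2
B^2 = 5.9933e-04 /cm^2

5.9933e-04


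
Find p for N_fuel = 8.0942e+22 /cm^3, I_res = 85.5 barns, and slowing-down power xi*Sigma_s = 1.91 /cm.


p = exp(-N * I * 1e-24 / (xi*Sigma_s))
p = exp(-8.0942e+22 * 85.5 * 1e-24 / 1.91)
p = 0.026694

0.026694


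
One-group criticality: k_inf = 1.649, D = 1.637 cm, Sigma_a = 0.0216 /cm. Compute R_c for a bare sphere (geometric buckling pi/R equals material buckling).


L^2 = D / Sigma_a = 1.637 / 0.0216 = 75.78704 cm^2
B_m^2 = (k_inf - 1) / L^2 = (1.649 - 1) / 75.78704 = 0.008563469 /cm^2
For a bare sphere: B_g = pi/R, so R_c = pi / sqrt(B_m^2)
R_c = pi / sqrt(0.008563469) = 33.949 cm

33.949


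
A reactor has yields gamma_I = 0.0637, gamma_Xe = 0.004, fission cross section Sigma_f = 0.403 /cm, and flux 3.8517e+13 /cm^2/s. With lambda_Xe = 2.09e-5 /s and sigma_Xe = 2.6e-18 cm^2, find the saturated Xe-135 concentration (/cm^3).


Xe_eq = (gamma_I + gamma_Xe) * Sigma_f * phi / (lambda_Xe + sigma_Xe * phi)
Numerator = (0.0637 + 0.004) * 0.403 * 3.8517e+13 = 1.050863e+12
Denominator = 2.09e-5 + 2.6e-18 * 3.8517e+13 = 1.210442e-04
Xe_eq = 1.050863e+12 / 1.210442e-04 = 8.6816e+15 /cm^3

8.6816e+15


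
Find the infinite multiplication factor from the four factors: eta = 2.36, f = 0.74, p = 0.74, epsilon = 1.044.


k_inf = eta * f * p * epsilon
k_inf = 2.36 * 0.74 * 0.74 * 1.044
k_inf = 1.3492

1.3492


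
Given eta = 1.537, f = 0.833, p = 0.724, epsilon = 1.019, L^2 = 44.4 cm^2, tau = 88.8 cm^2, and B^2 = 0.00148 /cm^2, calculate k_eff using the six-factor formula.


k_inf = eta*f*p*eps = 1.537*0.833*0.724*1.019 = 0.9445645
P_TNL = 1/(1 + L^2*B^2) = 1/(1 + 44.4*0.00148) = 0.9383398
P_FNL = exp(-B^2*tau) = exp(-0.00148*88.8) = 0.8768459
k_eff = k_inf * P_TNL * P_FNL = 0.9445645 * 0.9383398 * 0.8768459
k_eff = 0.77717

0.77717


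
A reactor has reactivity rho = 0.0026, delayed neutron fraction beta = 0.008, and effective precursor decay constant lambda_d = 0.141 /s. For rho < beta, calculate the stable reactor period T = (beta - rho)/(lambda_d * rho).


T = (beta - rho) / (lambda_d * rho)
T = (0.008 - 0.0026) / (0.141 * 0.0026)
T = 14.730 s

14.730
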